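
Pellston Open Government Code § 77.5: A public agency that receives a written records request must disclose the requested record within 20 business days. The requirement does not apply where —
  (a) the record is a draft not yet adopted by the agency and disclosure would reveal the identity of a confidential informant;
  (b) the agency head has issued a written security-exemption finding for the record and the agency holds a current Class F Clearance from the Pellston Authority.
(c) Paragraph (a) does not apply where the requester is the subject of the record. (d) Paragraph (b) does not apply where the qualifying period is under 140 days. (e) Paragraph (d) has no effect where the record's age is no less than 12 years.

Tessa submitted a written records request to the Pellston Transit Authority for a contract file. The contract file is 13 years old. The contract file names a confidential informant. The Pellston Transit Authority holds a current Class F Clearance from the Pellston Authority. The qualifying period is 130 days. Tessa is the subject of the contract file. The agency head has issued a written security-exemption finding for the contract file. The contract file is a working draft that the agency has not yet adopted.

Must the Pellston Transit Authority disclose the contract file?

Exception (a)'s conditions are all satisfied: the contract file is an unadopted draft; the contract file names a confidential informant. However, paragraph (c) must be considered: (c) operates against (a): Tessa is the subject of the contract file. (a) is therefore removed.
Exception (b)'s conditions are all satisfied: a written security-exemption finding has been issued; a current Class F Clearance is held. Applying paragraphs (d)–(e): (d) operates (the qualifying period is 130 days, under the 140 days limit), but is set aside by (e): (e) operates against (d): the record's age is 13 years, meeting the 12 years threshold. So (b) applies.

No — exception (b) applies; the Pellston Transit Authority is not required to disclose the contract file.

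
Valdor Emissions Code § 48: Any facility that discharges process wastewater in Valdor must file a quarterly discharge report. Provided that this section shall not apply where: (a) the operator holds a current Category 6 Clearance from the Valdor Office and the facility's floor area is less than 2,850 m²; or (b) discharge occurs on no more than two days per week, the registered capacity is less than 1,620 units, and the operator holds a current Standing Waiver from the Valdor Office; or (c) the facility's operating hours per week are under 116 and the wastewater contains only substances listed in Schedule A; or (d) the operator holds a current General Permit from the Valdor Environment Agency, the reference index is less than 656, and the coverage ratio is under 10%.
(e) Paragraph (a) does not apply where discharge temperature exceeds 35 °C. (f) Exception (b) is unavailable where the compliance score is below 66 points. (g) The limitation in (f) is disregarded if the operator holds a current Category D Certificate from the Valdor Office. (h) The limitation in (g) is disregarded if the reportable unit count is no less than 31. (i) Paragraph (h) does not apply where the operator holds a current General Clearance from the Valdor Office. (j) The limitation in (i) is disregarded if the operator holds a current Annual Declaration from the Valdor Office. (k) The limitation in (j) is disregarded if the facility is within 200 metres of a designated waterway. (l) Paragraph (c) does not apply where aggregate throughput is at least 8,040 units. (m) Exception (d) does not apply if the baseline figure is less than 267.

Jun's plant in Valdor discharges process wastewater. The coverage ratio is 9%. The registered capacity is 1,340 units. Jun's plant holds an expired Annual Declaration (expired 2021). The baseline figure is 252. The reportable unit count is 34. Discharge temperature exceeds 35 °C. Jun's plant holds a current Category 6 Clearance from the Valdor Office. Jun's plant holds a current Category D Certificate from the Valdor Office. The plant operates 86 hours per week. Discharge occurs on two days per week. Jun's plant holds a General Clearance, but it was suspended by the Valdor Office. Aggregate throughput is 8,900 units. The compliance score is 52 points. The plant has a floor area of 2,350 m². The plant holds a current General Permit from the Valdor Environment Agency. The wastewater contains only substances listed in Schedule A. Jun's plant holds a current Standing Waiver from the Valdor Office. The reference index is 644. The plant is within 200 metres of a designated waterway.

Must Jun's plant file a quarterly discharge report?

Exception (a): a current Category 6 Clearance is held; the facility's floor area is 2,350 m², less than the 2,850 m² limit — every condition holds. However, paragraph (e) must be considered: (e) operates against (a): discharge temperature exceeds 35 °C. So (a) is unavailable.
Exception (b)'s conditions are all satisfied: discharge occurs on no more than two days per week; the registered capacity is 1,340 units, less than the 1,620 units limit; a current Standing Waiver is held. But: (f) operates against (b): the compliance score is 52 points, below the 66 points limit. (g) operates (a current Category D Certificate is held), but is itself disapplied by (h): (h) is engaged — the reportable unit count is 34, meeting the 31 threshold. (i) is not engaged (no current General Clearance is held), so (h) stands. Exception (b) does not apply.
Exception (c)'s conditions are all satisfied: the facility's operating hours per week are 86, under the 116 limit; the wastewater is Schedule-A-only. Turning to paragraph (l): (l) applies — aggregate throughput is 8,900 units, meeting the 8,040 units threshold. So (c) is unavailable.
All of (d)'s requirements are met (a current General Permit is held; the reference index is 644, less than the 656 limit; the coverage ratio is 9%, under the 10% limit). However, paragraph (m) must be considered: (m) operates against (d): the baseline figure is 252, less than the 267 limit. So (d) is unavailable.
No exception displaces § 48.

Yes — Jun's plant must file a quarterly discharge report.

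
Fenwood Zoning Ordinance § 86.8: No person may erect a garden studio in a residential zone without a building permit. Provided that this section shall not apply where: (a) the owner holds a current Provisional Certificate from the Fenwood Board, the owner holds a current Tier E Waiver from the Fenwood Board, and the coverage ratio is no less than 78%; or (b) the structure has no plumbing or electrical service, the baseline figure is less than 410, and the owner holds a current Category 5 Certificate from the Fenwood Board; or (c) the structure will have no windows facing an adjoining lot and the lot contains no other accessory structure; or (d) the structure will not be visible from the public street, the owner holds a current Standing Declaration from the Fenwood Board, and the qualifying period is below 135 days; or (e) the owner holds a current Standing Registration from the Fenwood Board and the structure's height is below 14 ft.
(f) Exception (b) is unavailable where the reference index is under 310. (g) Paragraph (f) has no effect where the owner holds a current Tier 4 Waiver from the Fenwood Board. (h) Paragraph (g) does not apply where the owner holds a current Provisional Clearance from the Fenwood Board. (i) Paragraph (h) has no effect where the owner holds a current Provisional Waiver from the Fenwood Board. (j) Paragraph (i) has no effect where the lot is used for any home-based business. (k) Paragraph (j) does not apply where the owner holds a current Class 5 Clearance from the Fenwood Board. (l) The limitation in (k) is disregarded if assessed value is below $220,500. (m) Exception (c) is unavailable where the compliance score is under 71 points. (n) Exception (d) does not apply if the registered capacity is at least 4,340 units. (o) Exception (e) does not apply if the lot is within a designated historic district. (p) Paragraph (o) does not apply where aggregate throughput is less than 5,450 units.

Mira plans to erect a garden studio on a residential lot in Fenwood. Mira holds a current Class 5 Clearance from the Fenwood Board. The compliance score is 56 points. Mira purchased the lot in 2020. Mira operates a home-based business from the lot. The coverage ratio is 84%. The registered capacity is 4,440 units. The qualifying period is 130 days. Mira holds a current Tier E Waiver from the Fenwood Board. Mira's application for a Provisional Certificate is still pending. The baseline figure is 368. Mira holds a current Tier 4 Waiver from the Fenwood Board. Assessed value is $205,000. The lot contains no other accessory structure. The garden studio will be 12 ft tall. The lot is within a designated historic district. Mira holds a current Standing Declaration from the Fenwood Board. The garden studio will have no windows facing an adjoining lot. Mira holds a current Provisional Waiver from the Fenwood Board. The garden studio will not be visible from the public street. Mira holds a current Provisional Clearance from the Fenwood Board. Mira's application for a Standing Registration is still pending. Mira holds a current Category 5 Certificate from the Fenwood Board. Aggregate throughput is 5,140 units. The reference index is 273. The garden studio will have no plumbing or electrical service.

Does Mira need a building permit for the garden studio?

Yes — Mira must obtain a building permit.

Exception (a) fails — no current Provisional Certificate is held.
All of (b)'s requirements are met (there is no plumbing or electrical service; the baseline figure is 368, less than the 410 limit; a current Category 5 Certificate is held). But applying paragraphs (f)–(l): (f) applies — the reference index is 273, under the 310 limit. (g) is triggered (a current Tier 4 Waiver is held), but is itself disapplied by (h): (h) operates against (g): a current Provisional Clearance is held. (i) is triggered (a current Provisional Waiver is held), but is overridden by (j): (j) operates against (i): a home-based business operates on the lot. (k) would limit (j) — a current Class 5 Clearance is held — but (l) sets (k) aside: (l) is triggered — assessed value is $205,000, below the $220,500 limit. Exception (b) does not apply.
Exception (c) is satisfied on its face — no windows face an adjoining lot; the lot has no other accessory structure. Turning to paragraph (m): (m) operates against (c): the compliance score is 56 points, under the 71 points limit. Exception (c) does not apply.
All of (d)'s requirements are met (the structure will not be visible from the street; a current Standing Declaration is held; the qualifying period is 130 days, below the 135 days limit). But applying paragraph (n): (n) applies — the registered capacity is 4,440 units, meeting the 4,340 units threshold. Exception (d) does not apply.
Exception (e) does not apply: no current Standing Registration is held.
No exception displaces § 86.8.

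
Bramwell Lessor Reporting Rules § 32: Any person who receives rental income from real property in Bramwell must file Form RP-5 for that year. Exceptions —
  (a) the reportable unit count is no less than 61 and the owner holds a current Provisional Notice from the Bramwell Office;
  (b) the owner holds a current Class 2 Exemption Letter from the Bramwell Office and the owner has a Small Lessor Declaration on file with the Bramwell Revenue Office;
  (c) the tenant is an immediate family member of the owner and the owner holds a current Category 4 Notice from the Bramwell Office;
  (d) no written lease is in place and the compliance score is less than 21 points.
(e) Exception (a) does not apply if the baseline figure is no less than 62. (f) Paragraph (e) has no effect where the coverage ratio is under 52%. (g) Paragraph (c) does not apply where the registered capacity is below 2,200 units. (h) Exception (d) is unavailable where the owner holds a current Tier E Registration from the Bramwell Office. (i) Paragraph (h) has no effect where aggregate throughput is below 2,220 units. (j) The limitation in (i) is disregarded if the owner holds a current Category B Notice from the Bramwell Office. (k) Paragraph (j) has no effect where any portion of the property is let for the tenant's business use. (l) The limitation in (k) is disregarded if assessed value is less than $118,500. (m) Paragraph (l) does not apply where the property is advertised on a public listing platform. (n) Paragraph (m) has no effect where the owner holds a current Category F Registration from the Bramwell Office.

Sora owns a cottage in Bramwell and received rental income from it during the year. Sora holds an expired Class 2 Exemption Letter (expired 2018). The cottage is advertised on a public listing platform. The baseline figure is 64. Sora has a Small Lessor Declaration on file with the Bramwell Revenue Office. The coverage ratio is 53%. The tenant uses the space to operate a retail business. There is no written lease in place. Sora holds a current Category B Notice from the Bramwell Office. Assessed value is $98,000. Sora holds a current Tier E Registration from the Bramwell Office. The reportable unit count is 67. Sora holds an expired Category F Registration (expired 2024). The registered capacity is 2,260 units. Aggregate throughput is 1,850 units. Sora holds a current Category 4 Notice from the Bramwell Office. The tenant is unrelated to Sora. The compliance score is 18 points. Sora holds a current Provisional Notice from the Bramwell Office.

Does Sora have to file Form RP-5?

All of (a)'s requirements are met (the reportable unit count is 67, meeting the 61 threshold; a current Provisional Notice is held). However, paragraphs (e)–(f) must be considered: (e) operates against (a): the baseline figure is 64, meeting the 62 threshold. (f), which would lift (e), is inapplicable — the coverage ratio is 53%, not under 52%. So (a) is unavailable.
Exception (b) does not apply: the Class 2 Exemption Letter is not current.
Exception (c) requires that the tenant is an immediate family member of the owner; but the tenant is unrelated to the owner, so (c) is unavailable.
Exception (d)'s conditions are all satisfied: there is no written lease; the compliance score is 18 points, less than the 21 points limit. Applying paragraphs (h)–(n): (h) would limit (d) — a current Tier E Registration is held — but (i) sets (h) aside: (i) operates — aggregate throughput is 1,850 units, below the 2,220 units limit. (j) would limit (i) — a current Category B Notice is held — but (k) sets (j) aside: (k) operates against (j): the space is let for business use. (l) would limit (k) — assessed value is $98,000, less than the $118,500 limit — but (m) sets (l) aside: (m) is triggered — the property is publicly advertised. (n) is not triggered (the Category F Registration is not current), so (m) stands. So (d) applies.

No — exception (d) applies; Sora is not required to file Form RP-5.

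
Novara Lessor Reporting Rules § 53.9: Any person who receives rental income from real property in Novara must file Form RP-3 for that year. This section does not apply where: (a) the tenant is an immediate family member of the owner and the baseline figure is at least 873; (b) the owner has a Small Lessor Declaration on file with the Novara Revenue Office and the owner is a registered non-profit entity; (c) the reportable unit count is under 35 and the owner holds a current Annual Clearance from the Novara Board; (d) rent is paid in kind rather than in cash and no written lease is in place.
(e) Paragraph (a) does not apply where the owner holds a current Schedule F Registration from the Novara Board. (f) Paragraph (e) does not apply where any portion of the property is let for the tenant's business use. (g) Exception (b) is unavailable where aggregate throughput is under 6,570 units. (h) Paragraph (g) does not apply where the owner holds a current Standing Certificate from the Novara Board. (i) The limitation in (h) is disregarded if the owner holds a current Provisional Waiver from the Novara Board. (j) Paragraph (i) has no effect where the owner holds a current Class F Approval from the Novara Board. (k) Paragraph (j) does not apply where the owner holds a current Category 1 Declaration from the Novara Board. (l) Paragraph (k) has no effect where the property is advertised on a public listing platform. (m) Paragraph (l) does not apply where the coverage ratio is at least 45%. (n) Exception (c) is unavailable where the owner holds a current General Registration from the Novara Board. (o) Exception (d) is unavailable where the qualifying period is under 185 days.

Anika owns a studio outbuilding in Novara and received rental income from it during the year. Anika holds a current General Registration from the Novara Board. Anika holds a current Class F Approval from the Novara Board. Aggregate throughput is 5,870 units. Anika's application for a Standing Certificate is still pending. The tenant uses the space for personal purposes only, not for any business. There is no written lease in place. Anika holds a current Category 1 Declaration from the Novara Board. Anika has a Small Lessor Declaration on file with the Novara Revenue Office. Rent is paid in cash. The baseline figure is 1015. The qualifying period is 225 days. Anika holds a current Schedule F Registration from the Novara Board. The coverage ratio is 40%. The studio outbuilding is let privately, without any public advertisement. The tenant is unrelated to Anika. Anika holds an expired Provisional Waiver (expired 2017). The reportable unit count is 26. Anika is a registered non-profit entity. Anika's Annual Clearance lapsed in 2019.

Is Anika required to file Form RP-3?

Yes — Anika must file Form RP-3.

Exception (a) requires that the tenant is an immediate family member of the owner; but the tenant is unrelated to the owner, so (a) is unavailable.
Exception (b): a Small Lessor Declaration is on file; Anika is a registered non-profit — every condition holds. However, paragraphs (g)–(m) must be considered: (g) operates against (b): aggregate throughput is 5,870 units, under the 6,570 units limit. (h), which would lift (g), is not engaged — there is no Standing Certificate in force. So (b) is unavailable.
Exception (c) fails — the Annual Clearance is not current.
Exception (d) requires that rent is paid in kind rather than in cash; but rent is paid in cash, so (d) is unavailable.
No exception applies. The general rule governs.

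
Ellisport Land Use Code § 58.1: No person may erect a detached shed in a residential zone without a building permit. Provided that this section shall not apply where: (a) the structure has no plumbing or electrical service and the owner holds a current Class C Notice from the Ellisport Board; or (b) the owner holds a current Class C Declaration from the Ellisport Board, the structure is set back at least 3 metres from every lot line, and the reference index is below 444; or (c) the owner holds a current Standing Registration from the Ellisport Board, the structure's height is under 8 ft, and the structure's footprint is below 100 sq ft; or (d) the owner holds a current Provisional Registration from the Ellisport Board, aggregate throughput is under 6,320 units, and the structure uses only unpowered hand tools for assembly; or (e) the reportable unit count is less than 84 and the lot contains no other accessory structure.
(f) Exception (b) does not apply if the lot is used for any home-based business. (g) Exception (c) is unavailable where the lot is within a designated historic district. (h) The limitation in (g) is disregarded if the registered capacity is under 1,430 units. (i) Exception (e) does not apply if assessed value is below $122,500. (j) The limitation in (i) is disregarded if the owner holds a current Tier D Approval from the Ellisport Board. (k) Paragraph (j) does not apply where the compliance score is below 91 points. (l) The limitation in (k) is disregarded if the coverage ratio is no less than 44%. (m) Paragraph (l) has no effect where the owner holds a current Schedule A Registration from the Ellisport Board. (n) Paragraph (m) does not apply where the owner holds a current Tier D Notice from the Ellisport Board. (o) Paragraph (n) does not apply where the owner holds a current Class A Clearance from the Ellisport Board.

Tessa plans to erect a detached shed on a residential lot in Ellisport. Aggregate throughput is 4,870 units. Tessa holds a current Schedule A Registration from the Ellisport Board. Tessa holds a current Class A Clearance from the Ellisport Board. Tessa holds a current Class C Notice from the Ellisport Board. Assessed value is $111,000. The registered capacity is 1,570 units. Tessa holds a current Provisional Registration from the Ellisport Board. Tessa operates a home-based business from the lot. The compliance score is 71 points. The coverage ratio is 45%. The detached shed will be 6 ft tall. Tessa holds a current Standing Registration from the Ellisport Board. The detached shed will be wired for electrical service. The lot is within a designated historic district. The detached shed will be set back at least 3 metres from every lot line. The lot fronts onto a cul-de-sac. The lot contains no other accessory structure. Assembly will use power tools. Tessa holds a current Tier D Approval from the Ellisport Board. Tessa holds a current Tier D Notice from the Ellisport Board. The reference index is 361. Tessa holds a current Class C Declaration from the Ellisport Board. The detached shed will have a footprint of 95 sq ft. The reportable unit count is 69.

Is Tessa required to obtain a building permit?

Yes — Tessa must obtain a building permit.

Exception (a) requires that the structure has no plumbing or electrical service; but electrical service is planned, so (a) is unavailable.
Exception (b) is satisfied on its face — a current Class C Declaration is held; the setback is at least 3 m on every side; the reference index is 361, below the 444 limit. Turning to paragraph (f): (f) operates against (b): a home-based business operates on the lot. Exception (b) does not apply.
Exception (c): a current Standing Registration is held; the structure's height is 6 ft, under the 8 ft limit; the structure's footprint is 95 sq ft, below the 100 sq ft limit — every condition holds. However, paragraphs (g)–(h) must be considered: (g) applies — the lot is in a historic district. (h), which would lift (g), is not triggered — the registered capacity is 1,570 units, not under 1,430 units. (c) is therefore removed.
Exception (d) does not apply: assembly uses power tools.
Exception (e)'s conditions are all satisfied: the reportable unit count is 69, less than the 84 limit; the lot has no other accessory structure. However, paragraphs (i)–(o) must be considered: (i) operates against (e): assessed value is $111,000, below the $122,500 limit. (j) is triggered (a current Tier D Approval is held), but is set aside by (k): (k) operates against (j): the compliance score is 71 points, below the 91 points limit. (l) is engaged (the coverage ratio is 45%, meeting the 44% threshold), but is set aside by (m): (m) operates against (l): a current Schedule A Registration is held. (n) would limit (m) — a current Tier D Notice is held — but (o) sets (n) aside: (o) is engaged — a current Class A Clearance is held. Exception (e) does not apply.
No exception displaces § 58.1.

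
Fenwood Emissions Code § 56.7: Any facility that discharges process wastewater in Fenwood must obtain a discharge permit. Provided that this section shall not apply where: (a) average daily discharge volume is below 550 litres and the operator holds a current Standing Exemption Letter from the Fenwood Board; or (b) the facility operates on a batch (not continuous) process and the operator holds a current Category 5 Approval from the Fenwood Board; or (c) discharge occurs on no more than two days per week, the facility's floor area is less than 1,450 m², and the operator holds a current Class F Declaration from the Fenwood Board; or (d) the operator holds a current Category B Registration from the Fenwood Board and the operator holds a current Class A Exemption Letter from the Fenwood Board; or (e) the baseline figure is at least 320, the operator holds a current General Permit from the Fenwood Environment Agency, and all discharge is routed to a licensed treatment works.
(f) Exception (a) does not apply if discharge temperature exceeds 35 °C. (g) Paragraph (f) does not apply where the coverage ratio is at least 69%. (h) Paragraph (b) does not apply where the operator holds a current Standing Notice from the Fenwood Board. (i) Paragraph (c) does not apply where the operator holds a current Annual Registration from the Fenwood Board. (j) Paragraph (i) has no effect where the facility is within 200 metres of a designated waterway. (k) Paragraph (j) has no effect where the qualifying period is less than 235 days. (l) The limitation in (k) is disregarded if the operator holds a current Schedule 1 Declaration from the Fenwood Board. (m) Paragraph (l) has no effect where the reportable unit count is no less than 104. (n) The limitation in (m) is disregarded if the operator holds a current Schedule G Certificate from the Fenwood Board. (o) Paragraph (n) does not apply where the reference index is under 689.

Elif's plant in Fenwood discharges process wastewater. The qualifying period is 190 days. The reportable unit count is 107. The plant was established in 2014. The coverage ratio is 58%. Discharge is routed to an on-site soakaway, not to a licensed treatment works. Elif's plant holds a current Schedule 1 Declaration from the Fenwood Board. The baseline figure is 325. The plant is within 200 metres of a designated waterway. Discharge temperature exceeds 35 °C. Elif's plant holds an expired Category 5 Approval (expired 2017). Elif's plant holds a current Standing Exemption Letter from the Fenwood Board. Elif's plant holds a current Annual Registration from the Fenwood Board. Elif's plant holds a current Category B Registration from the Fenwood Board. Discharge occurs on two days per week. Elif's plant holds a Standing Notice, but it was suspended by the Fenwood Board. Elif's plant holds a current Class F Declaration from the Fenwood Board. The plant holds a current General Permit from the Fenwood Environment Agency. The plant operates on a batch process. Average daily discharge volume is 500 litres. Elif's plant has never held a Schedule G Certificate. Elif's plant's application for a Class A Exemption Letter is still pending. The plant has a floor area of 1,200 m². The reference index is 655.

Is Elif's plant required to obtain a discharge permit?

All of (a)'s requirements are met (average daily discharge volume is 500 litres, below the 550 litres limit; a current Standing Exemption Letter is held). But: (f) is triggered — discharge temperature exceeds 35 °C. (g) is not triggered (the coverage ratio is 58%, short of 69%), so (f) stands. Exception (a) does not apply.
Exception (b) fails — no current Category 5 Approval is held.
Exception (c): discharge occurs on no more than two days per week; the facility's floor area is 1,200 m², less than the 1,450 m² limit; a current Class F Declaration is held — every condition holds. However, paragraphs (i)–(o) must be considered: (i) applies — a current Annual Registration is held. (j) is triggered (the plant is within 200 m of a designated waterway), but is set aside by (k): (k) operates against (j): the qualifying period is 190 days, less than the 235 days limit. (l) is engaged (a current Schedule 1 Declaration is held), but yields to (m): (m) operates against (l): the reportable unit count is 107, meeting the 104 threshold. (n), which would lift (m), is inapplicable — the Schedule G Certificate is not current. (c) is therefore removed.
Exception (d) requires that the operator holds a current Class A Exemption Letter from the Fenwood Board; but there is no Class A Exemption Letter in force, so (d) is unavailable.
Exception (e) fails — discharge is not routed to a licensed treatment works.
No exception applies. The general rule governs.

Yes — Elif's plant must obtain a discharge permit.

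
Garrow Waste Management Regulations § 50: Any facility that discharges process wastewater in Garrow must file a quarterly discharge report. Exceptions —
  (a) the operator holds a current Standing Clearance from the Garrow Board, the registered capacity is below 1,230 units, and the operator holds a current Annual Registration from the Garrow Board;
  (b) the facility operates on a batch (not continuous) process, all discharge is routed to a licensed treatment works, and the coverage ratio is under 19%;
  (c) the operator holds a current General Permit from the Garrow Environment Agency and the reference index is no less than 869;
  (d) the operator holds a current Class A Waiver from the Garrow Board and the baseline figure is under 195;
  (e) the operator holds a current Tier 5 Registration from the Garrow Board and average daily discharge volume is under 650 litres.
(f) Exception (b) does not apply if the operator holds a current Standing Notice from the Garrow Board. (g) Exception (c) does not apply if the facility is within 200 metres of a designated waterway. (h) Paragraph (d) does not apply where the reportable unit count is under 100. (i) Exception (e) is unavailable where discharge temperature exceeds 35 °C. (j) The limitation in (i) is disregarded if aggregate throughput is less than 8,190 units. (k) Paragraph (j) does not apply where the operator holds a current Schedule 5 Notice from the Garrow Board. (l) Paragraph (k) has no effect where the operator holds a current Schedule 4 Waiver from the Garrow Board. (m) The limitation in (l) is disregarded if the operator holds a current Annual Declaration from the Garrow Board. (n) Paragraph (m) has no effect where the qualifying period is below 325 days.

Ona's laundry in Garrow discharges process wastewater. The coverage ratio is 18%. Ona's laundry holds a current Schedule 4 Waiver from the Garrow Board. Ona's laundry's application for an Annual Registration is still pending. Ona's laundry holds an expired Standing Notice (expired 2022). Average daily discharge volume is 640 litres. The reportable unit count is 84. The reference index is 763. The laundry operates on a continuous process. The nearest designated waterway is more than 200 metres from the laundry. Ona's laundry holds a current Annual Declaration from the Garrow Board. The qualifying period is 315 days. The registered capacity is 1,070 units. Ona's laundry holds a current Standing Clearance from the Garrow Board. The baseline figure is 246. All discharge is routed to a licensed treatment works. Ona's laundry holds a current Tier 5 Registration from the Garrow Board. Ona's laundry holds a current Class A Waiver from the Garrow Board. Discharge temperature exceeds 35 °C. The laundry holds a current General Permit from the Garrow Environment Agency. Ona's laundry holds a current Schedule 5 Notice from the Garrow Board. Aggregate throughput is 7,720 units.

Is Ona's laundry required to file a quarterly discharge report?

No — exception (e) applies; Ona's laundry is not required to file a quarterly discharge report.

Exception (a) requires that the operator holds a current Annual Registration from the Garrow Board; but no current Annual Registration is held, so (a) is unavailable.
Exception (b) requires that the facility operates on a batch (not continuous) process; but the facility operates on a continuous process, so (b) is unavailable.
Exception (c) fails — the reference index is 763, short of 869.
Exception (d) does not apply: the baseline figure is 246, not under 195.
Exception (e): a current Tier 5 Registration is held; average daily discharge volume is 640 litres, under the 650 litres limit — every condition holds. Considering the limiting provisions: (i) would limit (e) — discharge temperature exceeds 35 °C — but (j) sets (i) aside: (j) operates against (i): aggregate throughput is 7,720 units, less than the 8,190 units limit. (k) applies (a current Schedule 5 Notice is held), but is itself disapplied by (l): (l) is triggered — a current Schedule 4 Waiver is held. (m) is triggered (a current Annual Declaration is held), but yields to (n): (n) operates against (m): the qualifying period is 315 days, below the 325 days limit. (e) remains available.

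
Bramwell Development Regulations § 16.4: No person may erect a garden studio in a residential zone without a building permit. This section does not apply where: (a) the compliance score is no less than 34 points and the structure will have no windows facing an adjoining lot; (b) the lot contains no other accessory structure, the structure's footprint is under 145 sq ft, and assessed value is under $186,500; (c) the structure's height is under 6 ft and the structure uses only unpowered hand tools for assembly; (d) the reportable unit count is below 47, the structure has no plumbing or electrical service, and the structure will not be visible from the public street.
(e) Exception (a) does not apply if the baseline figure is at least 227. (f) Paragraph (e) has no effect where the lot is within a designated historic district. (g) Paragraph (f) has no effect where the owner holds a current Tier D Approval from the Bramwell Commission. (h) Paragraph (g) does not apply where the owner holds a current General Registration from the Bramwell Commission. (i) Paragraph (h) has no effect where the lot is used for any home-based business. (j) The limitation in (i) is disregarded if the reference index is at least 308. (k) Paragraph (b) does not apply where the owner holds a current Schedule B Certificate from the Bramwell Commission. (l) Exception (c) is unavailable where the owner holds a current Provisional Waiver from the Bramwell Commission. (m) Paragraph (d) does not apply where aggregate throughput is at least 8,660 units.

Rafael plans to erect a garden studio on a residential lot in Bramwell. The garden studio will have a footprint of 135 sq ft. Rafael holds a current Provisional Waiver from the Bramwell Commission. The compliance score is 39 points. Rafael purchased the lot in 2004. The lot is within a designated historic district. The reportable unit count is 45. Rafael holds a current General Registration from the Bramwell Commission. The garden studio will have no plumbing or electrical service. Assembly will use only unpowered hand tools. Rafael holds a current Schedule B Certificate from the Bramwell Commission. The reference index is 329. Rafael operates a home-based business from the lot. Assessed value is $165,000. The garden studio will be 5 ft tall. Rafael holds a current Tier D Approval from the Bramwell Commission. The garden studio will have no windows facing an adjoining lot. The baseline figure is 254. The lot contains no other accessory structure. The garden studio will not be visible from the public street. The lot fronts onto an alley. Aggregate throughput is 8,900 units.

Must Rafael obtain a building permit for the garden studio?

Exception (a): the compliance score is 39 points, meeting the 34 points threshold; no windows face an adjoining lot — every condition holds. Under paragraphs (e)–(j): (e) operates (the baseline figure is 254, meeting the 227 threshold), but is displaced by (f): (f) operates against (e): the lot is in a historic district. (g) applies (a current Tier D Approval is held), but is displaced by (h): (h) applies — a current General Registration is held. (i) applies (a home-based business operates on the lot), but is overridden by (j): (j) applies — the reference index is 329, meeting the 308 threshold. Exception (a) stands.
Exception (b) is satisfied on its face — the lot has no other accessory structure; the structure's footprint is 135 sq ft, under the 145 sq ft limit; assessed value is $165,000, under the $186,500 limit. But: (k) operates against (b): a current Schedule B Certificate is held. So (b) is unavailable.
Exception (c): the structure's height is 5 ft, under the 6 ft limit; assembly uses only hand tools — every condition holds. Turning to paragraph (l): (l) operates against (c): a current Provisional Waiver is held. Exception (c) does not apply.
Exception (d)'s conditions are all satisfied: the reportable unit count is 45, below the 47 limit; there is no plumbing or electrical service; the structure will not be visible from the street. But applying paragraph (m): (m) is triggered — aggregate throughput is 8,900 units, meeting the 8,660 units threshold. So (d) is unavailable.

No — exception (a) applies; Rafael does not need a building permit.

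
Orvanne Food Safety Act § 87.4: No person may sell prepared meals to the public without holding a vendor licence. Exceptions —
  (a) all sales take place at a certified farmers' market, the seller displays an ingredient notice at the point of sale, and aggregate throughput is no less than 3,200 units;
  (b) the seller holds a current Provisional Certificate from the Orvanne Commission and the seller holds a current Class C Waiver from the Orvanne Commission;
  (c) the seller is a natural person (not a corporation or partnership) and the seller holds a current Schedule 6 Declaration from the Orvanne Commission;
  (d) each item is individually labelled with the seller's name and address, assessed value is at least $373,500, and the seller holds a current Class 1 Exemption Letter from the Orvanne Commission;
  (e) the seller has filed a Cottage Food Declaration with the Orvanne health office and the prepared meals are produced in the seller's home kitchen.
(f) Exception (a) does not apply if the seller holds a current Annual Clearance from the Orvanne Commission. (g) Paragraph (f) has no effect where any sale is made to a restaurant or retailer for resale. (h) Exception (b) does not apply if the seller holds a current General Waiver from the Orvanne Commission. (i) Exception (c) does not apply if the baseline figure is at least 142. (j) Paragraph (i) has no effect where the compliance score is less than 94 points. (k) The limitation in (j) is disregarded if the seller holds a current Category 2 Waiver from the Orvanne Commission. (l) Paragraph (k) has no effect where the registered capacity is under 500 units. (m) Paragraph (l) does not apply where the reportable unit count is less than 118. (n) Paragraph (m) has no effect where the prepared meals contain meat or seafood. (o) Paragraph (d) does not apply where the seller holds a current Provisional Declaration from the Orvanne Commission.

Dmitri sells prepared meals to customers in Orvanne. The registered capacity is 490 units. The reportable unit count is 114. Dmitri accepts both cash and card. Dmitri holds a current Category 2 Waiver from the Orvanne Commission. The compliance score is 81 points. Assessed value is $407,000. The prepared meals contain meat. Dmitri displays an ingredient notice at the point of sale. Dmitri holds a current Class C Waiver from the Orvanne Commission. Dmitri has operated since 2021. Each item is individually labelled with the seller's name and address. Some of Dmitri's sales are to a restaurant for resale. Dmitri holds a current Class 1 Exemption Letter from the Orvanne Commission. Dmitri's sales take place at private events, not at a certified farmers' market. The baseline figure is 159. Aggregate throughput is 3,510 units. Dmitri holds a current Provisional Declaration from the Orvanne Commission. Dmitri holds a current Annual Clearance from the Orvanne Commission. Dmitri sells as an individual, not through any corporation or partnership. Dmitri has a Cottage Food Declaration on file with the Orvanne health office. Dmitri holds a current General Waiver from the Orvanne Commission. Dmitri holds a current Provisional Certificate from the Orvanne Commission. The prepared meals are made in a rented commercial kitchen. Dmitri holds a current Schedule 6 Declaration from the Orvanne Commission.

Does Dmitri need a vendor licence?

Exception (a) does not apply: sales are at private events, not a certified farmers' market.
All of (b)'s requirements are met (a current Provisional Certificate is held; a current Class C Waiver is held). However, paragraph (h) must be considered: (h) is triggered — a current General Waiver is held. (b) is therefore removed.
All of (c)'s requirements are met (the seller is a natural person; a current Schedule 6 Declaration is held). Under paragraphs (i)–(n): (i) applies (the baseline figure is 159, meeting the 142 threshold), but is itself disapplied by (j): (j) is engaged — the compliance score is 81 points, less than the 94 points limit. (k) would limit (j) — a current Category 2 Waiver is held — but (l) sets (k) aside: (l) operates — the registered capacity is 490 units, under the 500 units limit. (m) would limit (l) — the reportable unit count is 114, less than the 118 limit — but (n) sets (m) aside: (n) operates against (m): the prepared meals contain meat. Exception (c) stands.
Exception (d) is satisfied on its face — items are individually labelled; assessed value is $407,000, meeting the $373,500 threshold; a current Class 1 Exemption Letter is held. But: (o) is triggered — a current Provisional Declaration is held. (d) is therefore removed.
Exception (e) requires that the prepared meals are produced in the seller's home kitchen; but the prepared meals are made in a commercial kitchen, not a home kitchen, so (e) is unavailable.

No — exception (c) applies; Dmitri is not required to hold a vendor licence.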